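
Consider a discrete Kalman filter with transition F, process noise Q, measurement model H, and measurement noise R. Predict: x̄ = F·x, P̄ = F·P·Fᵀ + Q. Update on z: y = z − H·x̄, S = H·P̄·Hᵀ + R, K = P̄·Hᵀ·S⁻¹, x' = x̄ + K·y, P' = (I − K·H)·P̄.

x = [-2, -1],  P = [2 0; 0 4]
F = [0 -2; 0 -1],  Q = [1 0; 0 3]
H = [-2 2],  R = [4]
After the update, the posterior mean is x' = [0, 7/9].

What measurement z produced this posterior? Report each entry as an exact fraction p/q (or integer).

z = [2]

x̄ = F·x = [2, 1]
P̄ = F·P·Fᵀ + Q = [17 8; 8 7]
S = H·P̄·Hᵀ + R = [36]
K = P̄·Hᵀ·S⁻¹ = [-1/2; -1/18]
x' − x̄ = [-2, -2/9] = K·y
y = (KᵀK)⁻¹·Kᵀ·(x' − x̄) = [4]
z = y + H·x̄ = [4] + [-2] = [2]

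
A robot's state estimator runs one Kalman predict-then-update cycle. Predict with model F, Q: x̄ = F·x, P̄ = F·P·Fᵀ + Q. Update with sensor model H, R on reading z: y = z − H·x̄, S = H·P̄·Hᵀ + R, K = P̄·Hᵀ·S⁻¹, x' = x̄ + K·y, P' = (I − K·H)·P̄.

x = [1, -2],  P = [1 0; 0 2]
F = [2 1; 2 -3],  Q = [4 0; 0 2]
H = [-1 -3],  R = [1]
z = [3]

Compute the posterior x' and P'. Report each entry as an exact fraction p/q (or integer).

x̄ = F·x = [0, 8]
P̄ = F·P·Fᵀ + Q = [10 -2; -2 24]
y = z − H·x̄ = [27]
S = H·P̄·Hᵀ + R = [215]
K = P̄·Hᵀ·S⁻¹ = [-4/215; -14/43]
x' = x̄ + K·y = [-108/215, -34/43]
P' = (I − K·H)·P̄ = [2134/215 -142/43; -142/43 52/43]

x' = [-108/215, -34/43]
P' = [2134/215 -142/43; -142/43 52/43]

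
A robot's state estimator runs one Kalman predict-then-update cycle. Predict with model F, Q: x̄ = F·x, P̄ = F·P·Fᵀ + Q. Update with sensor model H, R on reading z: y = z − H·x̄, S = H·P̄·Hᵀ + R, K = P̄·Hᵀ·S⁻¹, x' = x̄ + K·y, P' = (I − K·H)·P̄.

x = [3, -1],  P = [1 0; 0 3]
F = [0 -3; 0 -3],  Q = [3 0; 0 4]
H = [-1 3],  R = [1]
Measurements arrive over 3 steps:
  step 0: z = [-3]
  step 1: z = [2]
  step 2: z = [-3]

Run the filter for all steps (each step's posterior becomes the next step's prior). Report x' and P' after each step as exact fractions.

step 0: x̄ = F·x = [3, 3]
step 0: P̄ = F·P·Fᵀ + Q = [30 27; 27 31]
step 0: y = z − H·x̄ = [-9]
step 0: S = H·P̄·Hᵀ + R = [148]
step 0: K = P̄·Hᵀ·S⁻¹ = [51/148; 33/74]
step 0: x' = x̄ + K·y = [-15/148, -75/74]
step 0: P' = (I − K·H)·P̄ = [1839/148 315/74; 315/74 58/37]
step 1: x̄ = F·x = [225/74, 225/74]
step 1: P̄ = F·P·Fᵀ + Q = [633/37 522/37; 522/37 670/37]
step 1: y = z − H·x̄ = [-151/37]
step 1: S = H·P̄·Hᵀ + R = [3568/37]
step 1: K = P̄·Hᵀ·S⁻¹ = [933/3568; 93/223]
step 1: x' = x̄ + K·y = [7041/3568, 597/446]
step 1: P' = (I − K·H)·P̄ = [37515/3568 801/223; 801/223 298/223]
step 2: x̄ = F·x = [-1791/446, -1791/446]
step 2: P̄ = F·P·Fᵀ + Q = [3351/223 2682/223; 2682/223 3574/223]
step 2: y = z − H·x̄ = [1122/223]
step 2: S = H·P̄·Hᵀ + R = [19648/223]
step 2: K = P̄·Hᵀ·S⁻¹ = [4695/19648; 1005/2456]
step 2: x' = x̄ + K·y = [-27639/9824, -2403/1228]
step 2: P' = (I − K·H)·P̄ = [196401/19648 8379/2456; 8379/2456 391/307]

step 0: x' = [-15/148, -75/74], P' = [1839/148 315/74; 315/74 58/37]
step 1: x' = [7041/3568, 597/446], P' = [37515/3568 801/223; 801/223 298/223]
step 2: x' = [-27639/9824, -2403/1228], P' = [196401/19648 8379/2456; 8379/2456 391/307]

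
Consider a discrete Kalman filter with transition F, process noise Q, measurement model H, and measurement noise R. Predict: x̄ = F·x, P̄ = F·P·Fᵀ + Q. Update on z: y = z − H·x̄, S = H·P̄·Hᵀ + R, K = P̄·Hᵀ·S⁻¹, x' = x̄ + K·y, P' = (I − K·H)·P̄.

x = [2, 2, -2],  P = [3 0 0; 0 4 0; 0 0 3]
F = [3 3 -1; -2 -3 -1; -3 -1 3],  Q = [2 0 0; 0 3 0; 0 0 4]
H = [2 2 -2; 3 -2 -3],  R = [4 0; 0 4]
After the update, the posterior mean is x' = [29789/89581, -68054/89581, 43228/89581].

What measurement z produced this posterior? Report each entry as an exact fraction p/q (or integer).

z = [-2, 1]

x̄ = F·x = [14, -8, -14]
P̄ = F·P·Fᵀ + Q = [68 -51 -48; -51 54 21; -48 21 62]
S = H·P̄·Hᵀ + R = [548 996; 996 3118]
K = P̄·Hᵀ·S⁻¹ = [-10715/179162 14640/89581; 26307/89581 -17712/89581; -46123/179162 -3321/89581]
x' − x̄ = [-1224345/89581, 648594/89581, 1297362/89581] = K·y
y = (KᵀK)⁻¹·Kᵀ·(x' − x̄) = [-42, -99]
z = y + H·x̄ = [-42, -99] + [40, 100] = [-2, 1]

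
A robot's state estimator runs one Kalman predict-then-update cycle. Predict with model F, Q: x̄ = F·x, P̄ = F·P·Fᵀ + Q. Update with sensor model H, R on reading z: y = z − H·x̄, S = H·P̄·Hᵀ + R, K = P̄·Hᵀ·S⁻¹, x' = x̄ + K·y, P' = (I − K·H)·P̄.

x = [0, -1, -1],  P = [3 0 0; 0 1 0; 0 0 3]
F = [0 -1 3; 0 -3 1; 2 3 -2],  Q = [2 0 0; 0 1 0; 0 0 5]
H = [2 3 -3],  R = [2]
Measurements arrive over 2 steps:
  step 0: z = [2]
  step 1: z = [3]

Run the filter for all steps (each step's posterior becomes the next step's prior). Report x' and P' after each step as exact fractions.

step 0: x' = [-2971/1247, 2170/1247, -644/1247], P' = [12129/1247 -2208/1247 5772/1247; -2208/1247 4547/1247 3003/1247; 5772/1247 3003/1247 6985/1247]
step 1: x' = [357898/536197, 417071/536197, 145456/536197], P' = [18615840/536197 -4120914/536197 8244390/536197; -4120914/536197 3371412/536197 549626/536197; 8244390/536197 549626/536197 6059806/536197]

step 0: x̄ = F·x = [-2, 2, -1]
step 0: P̄ = F·P·Fᵀ + Q = [30 12 -21; 12 13 -15; -21 -15 38]
step 0: y = z − H·x̄ = [-3]
step 0: S = H·P̄·Hᵀ + R = [1247]
step 0: K = P̄·Hᵀ·S⁻¹ = [159/1247; 108/1247; -201/1247]
step 0: x' = x̄ + K·y = [-2971/1247, 2170/1247, -644/1247]
step 0: P' = (I − K·H)·P̄ = [12129/1247 -2208/1247 5772/1247; -2208/1247 4547/1247 3003/1247; 5772/1247 3003/1247 6985/1247]
step 1: x̄ = F·x = [-4102/1247, -7154/1247, 64/43]
step 1: P̄ = F·P·Fᵀ + Q = [51888/1247 4566/1247 570/43; 4566/1247 31137/1247 -106/43; 570/43 -106/43 514/43]
step 1: y = z − H·x̄ = [38975/1247]
step 1: S = H·P̄·Hᵀ + R = [536197/1247]
step 1: K = P̄·Hᵀ·S⁻¹ = [67884/536197; 111765/536197; -20880/536197]
step 1: x' = x̄ + K·y = [357898/536197, 417071/536197, 145456/536197]
step 1: P' = (I − K·H)·P̄ = [18615840/536197 -4120914/536197 8244390/536197; -4120914/536197 3371412/536197 549626/536197; 8244390/536197 549626/536197 6059806/536197]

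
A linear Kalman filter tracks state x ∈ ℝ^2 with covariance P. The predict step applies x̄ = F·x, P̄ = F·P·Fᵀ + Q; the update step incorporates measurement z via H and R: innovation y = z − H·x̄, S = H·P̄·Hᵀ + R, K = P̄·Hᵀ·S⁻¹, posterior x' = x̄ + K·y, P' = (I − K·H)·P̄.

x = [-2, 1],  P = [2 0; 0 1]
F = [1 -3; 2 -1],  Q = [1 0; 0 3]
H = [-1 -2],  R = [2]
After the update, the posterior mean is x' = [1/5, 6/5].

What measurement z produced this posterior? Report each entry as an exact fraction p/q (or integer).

z = [-3]

x̄ = F·x = [-5, -5]
P̄ = F·P·Fᵀ + Q = [12 7; 7 12]
S = H·P̄·Hᵀ + R = [90]
K = P̄·Hᵀ·S⁻¹ = [-13/45; -31/90]
x' − x̄ = [26/5, 31/5] = K·y
y = (KᵀK)⁻¹·Kᵀ·(x' − x̄) = [-18]
z = y + H·x̄ = [-18] + [15] = [-3]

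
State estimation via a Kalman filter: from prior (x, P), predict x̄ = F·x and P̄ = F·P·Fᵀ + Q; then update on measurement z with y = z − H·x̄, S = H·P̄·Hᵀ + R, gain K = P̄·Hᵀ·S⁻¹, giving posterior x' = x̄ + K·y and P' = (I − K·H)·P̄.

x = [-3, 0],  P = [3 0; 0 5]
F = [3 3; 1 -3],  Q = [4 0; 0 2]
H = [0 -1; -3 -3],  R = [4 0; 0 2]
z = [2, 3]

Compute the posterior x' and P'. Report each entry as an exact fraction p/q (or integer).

x̄ = F·x = [-9, -3]
P̄ = F·P·Fᵀ + Q = [76 -36; -36 50]
y = z − H·x̄ = [-1, -33]
S = H·P̄·Hᵀ + R = [54 42; 42 488]
K = P̄·Hᵀ·S⁻¹ = [628/683 -222/683; -5659/6147 -14/2049]
x' = x̄ + K·y = [551/683, -11396/6147]
P' = (I − K·H)·P̄ = [2660/683 -2512/683; -2512/683 22636/6147]

x' = [551/683, -11396/6147]
P' = [2660/683 -2512/683; -2512/683 22636/6147]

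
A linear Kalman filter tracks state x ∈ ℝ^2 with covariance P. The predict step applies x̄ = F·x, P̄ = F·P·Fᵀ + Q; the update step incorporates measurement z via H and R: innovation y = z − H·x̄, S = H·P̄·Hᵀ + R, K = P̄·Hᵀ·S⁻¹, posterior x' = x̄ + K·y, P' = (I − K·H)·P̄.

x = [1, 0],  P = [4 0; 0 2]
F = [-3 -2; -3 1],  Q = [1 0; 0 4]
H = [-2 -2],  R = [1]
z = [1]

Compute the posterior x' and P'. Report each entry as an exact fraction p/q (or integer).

x̄ = F·x = [-3, -3]
P̄ = F·P·Fᵀ + Q = [45 32; 32 42]
y = z − H·x̄ = [-11]
S = H·P̄·Hᵀ + R = [605]
K = P̄·Hᵀ·S⁻¹ = [-14/55; -148/605]
x' = x̄ + K·y = [-1/5, -17/55]
P' = (I − K·H)·P̄ = [29/5 -312/55; -312/55 3506/605]

x' = [-1/5, -17/55]
P' = [29/5 -312/55; -312/55 3506/605]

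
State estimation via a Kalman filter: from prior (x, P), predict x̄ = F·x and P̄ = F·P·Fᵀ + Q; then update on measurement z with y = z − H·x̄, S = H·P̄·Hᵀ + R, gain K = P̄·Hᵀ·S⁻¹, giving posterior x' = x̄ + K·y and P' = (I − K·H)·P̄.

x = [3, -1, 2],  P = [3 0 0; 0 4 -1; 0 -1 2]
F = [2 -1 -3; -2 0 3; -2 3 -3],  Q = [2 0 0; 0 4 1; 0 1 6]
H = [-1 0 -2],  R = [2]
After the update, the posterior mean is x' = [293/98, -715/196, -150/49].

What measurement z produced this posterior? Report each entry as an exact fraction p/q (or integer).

x̄ = F·x = [1, 0, -15]
P̄ = F·P·Fᵀ + Q = [30 -27 0; -27 34 -14; 0 -14 90]
S = H·P̄·Hᵀ + R = [392]
K = P̄·Hᵀ·S⁻¹ = [-15/196; 55/392; -45/98]
x' − x̄ = [195/98, -715/196, 585/49] = K·y
y = (KᵀK)⁻¹·Kᵀ·(x' − x̄) = [-26]
z = y + H·x̄ = [-26] + [29] = [3]

z = [3]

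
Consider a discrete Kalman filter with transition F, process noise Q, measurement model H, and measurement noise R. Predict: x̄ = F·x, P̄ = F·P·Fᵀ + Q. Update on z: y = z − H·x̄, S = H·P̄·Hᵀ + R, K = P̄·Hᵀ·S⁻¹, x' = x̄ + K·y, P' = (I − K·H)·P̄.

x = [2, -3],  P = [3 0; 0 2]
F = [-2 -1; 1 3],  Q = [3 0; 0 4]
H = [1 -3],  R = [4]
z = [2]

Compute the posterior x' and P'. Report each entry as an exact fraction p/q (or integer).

x' = [-4, -110/53]
P' = [49/6 5/2; 5/2 127/106]

x̄ = F·x = [-1, -7]
P̄ = F·P·Fᵀ + Q = [17 -12; -12 25]
y = z − H·x̄ = [-18]
S = H·P̄·Hᵀ + R = [318]
K = P̄·Hᵀ·S⁻¹ = [1/6; -29/106]
x' = x̄ + K·y = [-4, -110/53]
P' = (I − K·H)·P̄ = [49/6 5/2; 5/2 127/106]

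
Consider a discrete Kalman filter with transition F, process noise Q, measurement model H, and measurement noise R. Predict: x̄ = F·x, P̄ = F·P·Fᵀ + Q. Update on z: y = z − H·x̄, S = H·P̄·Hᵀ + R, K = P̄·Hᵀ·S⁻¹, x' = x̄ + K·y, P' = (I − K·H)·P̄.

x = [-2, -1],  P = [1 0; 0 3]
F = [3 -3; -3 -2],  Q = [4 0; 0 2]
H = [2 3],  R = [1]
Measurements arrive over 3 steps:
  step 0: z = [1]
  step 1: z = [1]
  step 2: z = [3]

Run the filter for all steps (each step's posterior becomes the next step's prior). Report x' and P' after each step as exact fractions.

step 0: x̄ = F·x = [-3, 8]
step 0: P̄ = F·P·Fᵀ + Q = [40 9; 9 23]
step 0: y = z − H·x̄ = [-17]
step 0: S = H·P̄·Hᵀ + R = [476]
step 0: K = P̄·Hᵀ·S⁻¹ = [107/476; 87/476]
step 0: x' = x̄ + K·y = [-191/28, 137/28]
step 0: P' = (I − K·H)·P̄ = [7591/476 -5025/476; -5025/476 3379/476]
step 1: x̄ = F·x = [-246/7, 299/28]
step 1: P̄ = F·P·Fᵀ + Q = [47771/119 -15780/119; -15780/119 22487/476]
step 1: y = z − H·x̄ = [157/4]
step 1: S = H·P̄·Hᵀ + R = [29965/68]
step 1: K = P̄·Hᵀ·S⁻¹ = [27544/29965; -8397/29965]
step 1: x' = x̄ + K·y = [196324/209755, -67192/209755]
step 1: P' = (I − K·H)·P̄ = [6104831/209755 -4005618/209755; -4005618/209755 2650819/209755]
step 2: x̄ = F·x = [790548/209755, -454588/209755]
step 2: P̄ = F·P·Fᵀ + Q = [151740994/209755 -51055419/209755; -51055419/209755 17898849/209755]
step 2: y = z − H·x̄ = [411933/209755]
step 2: S = H·P̄·Hᵀ + R = [155598344/209755]
step 2: K = P̄·Hᵀ·S⁻¹ = [150315731/155598344; -48414291/155598344]
step 2: x' = x̄ + K·y = [881637957/155598344, -432297605/155598344]
step 2: P' = (I − K·H)·P̄ = [4842928165/155598344 -3178513533/155598344; -3178513533/155598344 2102870925/155598344]

step 0: x' = [-191/28, 137/28], P' = [7591/476 -5025/476; -5025/476 3379/476]
step 1: x' = [196324/209755, -67192/209755], P' = [6104831/209755 -4005618/209755; -4005618/209755 2650819/209755]
step 2: x' = [881637957/155598344, -432297605/155598344], P' = [4842928165/155598344 -3178513533/155598344; -3178513533/155598344 2102870925/155598344]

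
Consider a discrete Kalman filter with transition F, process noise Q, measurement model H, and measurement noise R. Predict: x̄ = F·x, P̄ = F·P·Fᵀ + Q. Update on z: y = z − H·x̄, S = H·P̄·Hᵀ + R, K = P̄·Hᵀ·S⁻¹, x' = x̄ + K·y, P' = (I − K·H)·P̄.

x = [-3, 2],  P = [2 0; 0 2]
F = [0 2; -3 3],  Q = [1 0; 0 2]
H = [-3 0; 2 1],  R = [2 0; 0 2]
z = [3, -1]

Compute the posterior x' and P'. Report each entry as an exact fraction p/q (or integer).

x' = [-299/274, 969/548]
P' = [27/137 -93/274; -93/274 1325/548]

x̄ = F·x = [4, 15]
P̄ = F·P·Fᵀ + Q = [9 12; 12 38]
y = z − H·x̄ = [15, -24]
S = H·P̄·Hᵀ + R = [83 -90; -90 124]
K = P̄·Hᵀ·S⁻¹ = [-81/274 15/548; 279/548 953/1096]
x' = x̄ + K·y = [-299/274, 969/548]
P' = (I − K·H)·P̄ = [27/137 -93/274; -93/274 1325/548]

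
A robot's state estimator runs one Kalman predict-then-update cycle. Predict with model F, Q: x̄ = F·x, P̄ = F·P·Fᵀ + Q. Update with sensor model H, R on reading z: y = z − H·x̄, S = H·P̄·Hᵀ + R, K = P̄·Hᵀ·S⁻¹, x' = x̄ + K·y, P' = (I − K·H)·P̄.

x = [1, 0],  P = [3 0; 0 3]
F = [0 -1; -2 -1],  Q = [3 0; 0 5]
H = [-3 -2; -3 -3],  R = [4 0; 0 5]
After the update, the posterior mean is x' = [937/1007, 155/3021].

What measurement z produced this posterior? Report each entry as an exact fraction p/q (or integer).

z = [-3, -3]

x̄ = F·x = [0, -2]
P̄ = F·P·Fᵀ + Q = [6 3; 3 20]
S = H·P̄·Hᵀ + R = [174 219; 219 293]
K = P̄·Hᵀ·S⁻¹ = [-373/1007 186/1007; 754/3021 -425/1007]
x' − x̄ = [937/1007, 6197/3021] = K·y
y = (KᵀK)⁻¹·Kᵀ·(x' − x̄) = [-7, -9]
z = y + H·x̄ = [-7, -9] + [4, 6] = [-3, -3]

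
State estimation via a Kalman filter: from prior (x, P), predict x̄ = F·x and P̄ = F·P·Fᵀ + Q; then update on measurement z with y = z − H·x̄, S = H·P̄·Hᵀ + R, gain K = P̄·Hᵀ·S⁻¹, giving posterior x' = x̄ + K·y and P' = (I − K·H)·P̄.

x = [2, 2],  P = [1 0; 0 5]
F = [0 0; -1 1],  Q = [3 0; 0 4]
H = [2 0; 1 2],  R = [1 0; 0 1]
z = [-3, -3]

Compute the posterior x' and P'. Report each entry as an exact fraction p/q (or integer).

x' = [-747/536, -105/134]
P' = [123/536 -15/134; -15/134 20/67]

x̄ = F·x = [0, 0]
P̄ = F·P·Fᵀ + Q = [3 0; 0 10]
y = z − H·x̄ = [-3, -3]
S = H·P̄·Hᵀ + R = [13 6; 6 44]
K = P̄·Hᵀ·S⁻¹ = [123/268 3/536; -15/67 65/134]
x' = x̄ + K·y = [-747/536, -105/134]
P' = (I − K·H)·P̄ = [123/536 -15/134; -15/134 20/67]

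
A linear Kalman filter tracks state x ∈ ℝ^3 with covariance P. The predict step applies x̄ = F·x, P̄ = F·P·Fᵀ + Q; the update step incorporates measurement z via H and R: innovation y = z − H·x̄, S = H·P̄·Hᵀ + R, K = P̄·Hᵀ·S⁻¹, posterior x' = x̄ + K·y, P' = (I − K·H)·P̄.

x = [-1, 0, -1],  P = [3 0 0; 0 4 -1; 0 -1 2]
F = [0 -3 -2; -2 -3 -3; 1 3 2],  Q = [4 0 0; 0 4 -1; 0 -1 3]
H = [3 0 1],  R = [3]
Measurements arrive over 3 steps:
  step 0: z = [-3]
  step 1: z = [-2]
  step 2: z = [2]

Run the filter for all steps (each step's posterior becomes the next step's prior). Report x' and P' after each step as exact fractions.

step 0: x' = [-110/173, 511/173, -171/173], P' = [452/173 1225/173 -1128/173; 1225/173 5515/173 -3498/173; -1128/173 -3498/173 3210/173]
step 1: x' = [-30918/42019, 36158/42019, 5497/42019], P' = [264221/84038 205224/42019 -333849/42019; 205224/42019 678941/42019 -559935/42019; -333849/42019 -559935/42019 939378/42019]
step 2: x' = [31857500/29400113, 66445797/29400113, -38895626/29400113], P' = [84887591/29400113 127254180/29400113 -213540117/29400113; 127254180/29400113 493561243/29400113 -342360810/29400113; -213540117/29400113 -342360810/29400113 604696380/29400113]

step 0: x̄ = F·x = [2, 5, -3]
step 0: P̄ = F·P·Fᵀ + Q = [36 33 -32; 33 52 -40; -32 -40 38]
step 0: y = z − H·x̄ = [-6]
step 0: S = H·P̄·Hᵀ + R = [173]
step 0: K = P̄·Hᵀ·S⁻¹ = [76/173; 59/173; -58/173]
step 0: x' = x̄ + K·y = [-110/173, 511/173, -171/173]
step 0: P' = (I − K·H)·P̄ = [452/173 1225/173 -1128/173; 1225/173 5515/173 -3498/173; -1128/173 -3498/173 3210/173]
step 1: x̄ = F·x = [-1191/173, -800/173, 1081/173]
step 1: P̄ = F·P·Fᵀ + Q = [21191/173 19263/173 -21918/173; 19263/173 19225/173 -20631/173; -21918/173 -20631/173 24308/173]
step 1: y = z − H·x̄ = [2146/173]
step 1: S = H·P̄·Hᵀ + R = [84038/173]
step 1: K = P̄·Hᵀ·S⁻¹ = [41655/84038; 18579/42019; -20723/42019]
step 1: x' = x̄ + K·y = [-30918/42019, 36158/42019, 5497/42019]
step 1: P' = (I − K·H)·P̄ = [264221/84038 205224/42019 -333849/42019; 205224/42019 678941/42019 -559935/42019; -333849/42019 -559935/42019 939378/42019]
step 2: x̄ = F·x = [-119468/42019, -63129/42019, 88550/42019]
step 2: P̄ = F·P·Fᵀ + Q = [3316837/42019 3243660/42019 -3096735/42019; 3243660/42019 3639059/42019 -3164025/42019; -3096735/42019 -3164025/42019 6605753/84038]
step 2: y = z − H·x̄ = [353892/42019]
step 2: S = H·P̄·Hᵀ + R = [29400113/84038]
step 2: K = P̄·Hᵀ·S⁻¹ = [13707552/29400113; 13133910/29400113; -11974657/29400113]
step 2: x' = x̄ + K·y = [31857500/29400113, 66445797/29400113, -38895626/29400113]
step 2: P' = (I − K·H)·P̄ = [84887591/29400113 127254180/29400113 -213540117/29400113; 127254180/29400113 493561243/29400113 -342360810/29400113; -213540117/29400113 -342360810/29400113 604696380/29400113]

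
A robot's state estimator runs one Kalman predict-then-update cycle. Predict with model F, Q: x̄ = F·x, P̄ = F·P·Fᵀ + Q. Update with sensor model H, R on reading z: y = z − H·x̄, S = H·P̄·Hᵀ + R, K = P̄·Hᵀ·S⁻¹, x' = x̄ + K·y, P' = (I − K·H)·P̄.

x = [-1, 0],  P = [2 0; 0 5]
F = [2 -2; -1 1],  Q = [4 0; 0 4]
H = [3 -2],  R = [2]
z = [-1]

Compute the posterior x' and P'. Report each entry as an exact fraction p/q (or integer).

x' = [-68/251, 27/251]
P' = [344/251 454/251; 454/251 713/251]

x̄ = F·x = [-2, 1]
P̄ = F·P·Fᵀ + Q = [32 -14; -14 11]
y = z − H·x̄ = [7]
S = H·P̄·Hᵀ + R = [502]
K = P̄·Hᵀ·S⁻¹ = [62/251; -32/251]
x' = x̄ + K·y = [-68/251, 27/251]
P' = (I − K·H)·P̄ = [344/251 454/251; 454/251 713/251]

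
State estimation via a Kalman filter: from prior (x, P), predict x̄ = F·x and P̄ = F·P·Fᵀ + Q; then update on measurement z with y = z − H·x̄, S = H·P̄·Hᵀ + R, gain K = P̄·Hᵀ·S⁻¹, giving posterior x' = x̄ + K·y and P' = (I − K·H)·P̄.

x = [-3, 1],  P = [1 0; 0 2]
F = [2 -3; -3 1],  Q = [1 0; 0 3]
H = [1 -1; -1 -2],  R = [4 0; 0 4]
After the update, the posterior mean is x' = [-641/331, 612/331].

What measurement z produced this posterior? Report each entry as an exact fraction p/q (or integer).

x̄ = F·x = [-9, 10]
P̄ = F·P·Fᵀ + Q = [23 -12; -12 14]
S = H·P̄·Hᵀ + R = [65 17; 17 35]
K = P̄·Hᵀ·S⁻¹ = [604/993 -265/993; -319/993 -299/993]
x' − x̄ = [2338/331, -2698/331] = K·y
y = (KᵀK)⁻¹·Kᵀ·(x' − x̄) = [16, 10]
z = y + H·x̄ = [16, 10] + [-19, -11] = [-3, -1]

z = [-3, -1]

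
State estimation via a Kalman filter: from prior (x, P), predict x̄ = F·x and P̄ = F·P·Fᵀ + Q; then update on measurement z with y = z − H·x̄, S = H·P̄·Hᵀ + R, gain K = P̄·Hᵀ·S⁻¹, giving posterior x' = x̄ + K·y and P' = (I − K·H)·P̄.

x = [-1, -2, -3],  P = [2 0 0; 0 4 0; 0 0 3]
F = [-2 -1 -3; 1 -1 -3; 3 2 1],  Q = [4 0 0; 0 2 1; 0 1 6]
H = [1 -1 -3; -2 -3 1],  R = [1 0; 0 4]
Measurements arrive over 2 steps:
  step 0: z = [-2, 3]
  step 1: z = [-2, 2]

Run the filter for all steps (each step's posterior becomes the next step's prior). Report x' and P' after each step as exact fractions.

step 0: x' = [-98881/183742, -66583/183742, 110527/183742], P' = [791605/183742 -180555/91871 190104/91871; -180555/91871 230759/183742 -189251/183742; 190104/91871 -189251/183742 206155/183742]
step 1: x' = [-2880675289/8278965881, -368523103/973995986, 10646664955/16557931762], P' = [25192547840/8278965881 -605291130/486997993 11614177914/8278965881; -605291130/486997993 809976841/973995986 -632364853/973995986; 11614177914/8278965881 -632364853/973995986 12775024105/16557931762]

step 0: x̄ = F·x = [13, 10, -10]
step 0: P̄ = F·P·Fᵀ + Q = [43 27 -29; 27 35 -10; -29 -10 43]
step 0: y = z − H·x̄ = [-35, 69]
step 0: S = H·P̄·Hᵀ + R = [526 -420; -420 1034]
step 0: K = P̄·Hᵀ·S⁻¹ = [12091/183742 -14959/91871; -12058/91871 -39827/183742; -24503/91871 3373/183742]
step 0: x' = x̄ + K·y = [-98881/183742, -66583/183742, 110527/183742]
step 0: P' = (I − K·H)·P̄ = [791605/183742 -180555/91871 190104/91871; -180555/91871 230759/183742 -189251/183742; 190104/91871 -189251/183742 206155/183742]
step 1: x̄ = F·x = [-2586/7067, -363879/183742, -159641/91871]
step 1: P̄ = F·P·Fᵀ + Q = [306542/7067 5652/7067 -236899/7067; 5652/7067 550709/183742 122777/183742; -236899/7067 122777/183742 3273506/91871]
step 1: y = z − H·x̄ = [-1621973/183742, -539343/183742]
step 1: S = H·P̄·Hᵀ + R = [105026653/183742 -76209447/183742; -76209447/183742 69782987/183742]
step 1: K = P̄·Hᵀ·S⁻¹ = [639963308/8278965881 -1975267534/8278965881; -61732271/486997993 -80141357/486997993; -2173256993/8278965881 -178885006/8278965881]
step 1: x' = x̄ + K·y = [-2880675289/8278965881, -368523103/973995986, 10646664955/16557931762]
step 1: P' = (I − K·H)·P̄ = [25192547840/8278965881 -605291130/486997993 11614177914/8278965881; -605291130/486997993 809976841/973995986 -632364853/973995986; 11614177914/8278965881 -632364853/973995986 12775024105/16557931762]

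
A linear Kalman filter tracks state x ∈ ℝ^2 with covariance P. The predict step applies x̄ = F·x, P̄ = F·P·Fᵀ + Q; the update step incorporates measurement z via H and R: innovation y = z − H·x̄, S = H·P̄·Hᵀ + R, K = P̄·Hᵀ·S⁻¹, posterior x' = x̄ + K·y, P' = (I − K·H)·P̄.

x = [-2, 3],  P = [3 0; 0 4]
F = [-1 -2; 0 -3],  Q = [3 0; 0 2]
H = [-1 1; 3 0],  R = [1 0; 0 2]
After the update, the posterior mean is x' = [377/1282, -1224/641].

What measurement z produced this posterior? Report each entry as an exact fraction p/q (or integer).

x̄ = F·x = [-4, -9]
P̄ = F·P·Fᵀ + Q = [22 24; 24 38]
S = H·P̄·Hᵀ + R = [13 6; 6 200]
K = P̄·Hᵀ·S⁻¹ = [1/641 423/1282; 592/641 213/641]
x' − x̄ = [5505/1282, 4545/641] = K·y
y = (KᵀK)⁻¹·Kᵀ·(x' − x̄) = [3, 13]
z = y + H·x̄ = [3, 13] + [-5, -12] = [-2, 1]

z = [-2, 1]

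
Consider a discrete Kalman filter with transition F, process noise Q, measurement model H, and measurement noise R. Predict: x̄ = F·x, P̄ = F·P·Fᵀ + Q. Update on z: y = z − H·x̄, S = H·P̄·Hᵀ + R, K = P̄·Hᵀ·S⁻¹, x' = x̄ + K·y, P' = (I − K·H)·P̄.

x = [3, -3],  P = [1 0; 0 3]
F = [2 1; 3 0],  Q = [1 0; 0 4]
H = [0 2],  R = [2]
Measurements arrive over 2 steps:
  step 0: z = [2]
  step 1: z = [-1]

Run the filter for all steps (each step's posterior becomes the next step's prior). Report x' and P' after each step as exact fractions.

step 0: x' = [-5/9, 35/27], P' = [16/3 2/9; 2/9 13/27]
step 1: x' = [41/45, -23/45], P' = [152/45 14/45; 14/45 52/105]

step 0: x̄ = F·x = [3, 9]
step 0: P̄ = F·P·Fᵀ + Q = [8 6; 6 13]
step 0: y = z − H·x̄ = [-16]
step 0: S = H·P̄·Hᵀ + R = [54]
step 0: K = P̄·Hᵀ·S⁻¹ = [2/9; 13/27]
step 0: x' = x̄ + K·y = [-5/9, 35/27]
step 0: P' = (I − K·H)·P̄ = [16/3 2/9; 2/9 13/27]
step 1: x̄ = F·x = [5/27, -5/3]
step 1: P̄ = F·P·Fᵀ + Q = [640/27 98/3; 98/3 52]
step 1: y = z − H·x̄ = [7/3]
step 1: S = H·P̄·Hᵀ + R = [210]
step 1: K = P̄·Hᵀ·S⁻¹ = [14/45; 52/105]
step 1: x' = x̄ + K·y = [41/45, -23/45]
step 1: P' = (I − K·H)·P̄ = [152/45 14/45; 14/45 52/105]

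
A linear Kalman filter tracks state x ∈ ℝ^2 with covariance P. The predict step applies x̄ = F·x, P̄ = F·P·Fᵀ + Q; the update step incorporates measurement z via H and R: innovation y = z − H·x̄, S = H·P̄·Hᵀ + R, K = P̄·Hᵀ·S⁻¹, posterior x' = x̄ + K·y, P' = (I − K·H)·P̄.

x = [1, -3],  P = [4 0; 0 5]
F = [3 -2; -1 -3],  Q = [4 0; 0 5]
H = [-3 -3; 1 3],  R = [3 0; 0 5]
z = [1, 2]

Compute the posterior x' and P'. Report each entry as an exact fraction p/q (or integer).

x̄ = F·x = [9, 8]
P̄ = F·P·Fᵀ + Q = [60 18; 18 54]
y = z − H·x̄ = [52, -31]
S = H·P̄·Hᵀ + R = [1353 -882; -882 659]
K = P̄·Hᵀ·S⁻¹ = [-17886/37901 -17382/37901; 5472/37901 17676/37901]
x' = x̄ + K·y = [-50121/37901, 39796/37901]
P' = (I − K·H)·P̄ = [70284/37901 -52398/37901; -52398/37901 46926/37901]

x' = [-50121/37901, 39796/37901]
P' = [70284/37901 -52398/37901; -52398/37901 46926/37901]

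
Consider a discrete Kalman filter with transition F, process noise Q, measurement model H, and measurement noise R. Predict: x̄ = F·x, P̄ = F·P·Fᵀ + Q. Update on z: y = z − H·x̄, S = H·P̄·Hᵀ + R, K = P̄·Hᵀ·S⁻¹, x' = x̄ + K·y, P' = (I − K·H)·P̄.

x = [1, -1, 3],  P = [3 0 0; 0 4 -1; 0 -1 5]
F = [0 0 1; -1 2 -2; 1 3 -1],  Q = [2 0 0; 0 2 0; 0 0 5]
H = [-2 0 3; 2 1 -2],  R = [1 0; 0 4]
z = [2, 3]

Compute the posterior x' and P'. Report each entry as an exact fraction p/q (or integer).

x̄ = F·x = [3, -9, -5]
P̄ = F·P·Fᵀ + Q = [7 -12 -8; -12 49 39; -8 39 55]
y = z − H·x̄ = [23, -4]
S = H·P̄·Hᵀ + R = [620 -297; -297 161]
K = P̄·Hᵀ·S⁻¹ = [-772/11611 -126/11611; 6960/11611 9017/11611; 3302/11611 -183/11611]
x' = x̄ + K·y = [17581/11611, 19513/11611, 18623/11611]
P' = (I − K·H)·P̄ = [54209/11611 -37158/11611 35882/11611; -37158/11611 65480/11611 -22452/11611; 35882/11611 -22452/11611 25022/11611]

x' = [17581/11611, 19513/11611, 18623/11611]
P' = [54209/11611 -37158/11611 35882/11611; -37158/11611 65480/11611 -22452/11611; 35882/11611 -22452/11611 25022/11611]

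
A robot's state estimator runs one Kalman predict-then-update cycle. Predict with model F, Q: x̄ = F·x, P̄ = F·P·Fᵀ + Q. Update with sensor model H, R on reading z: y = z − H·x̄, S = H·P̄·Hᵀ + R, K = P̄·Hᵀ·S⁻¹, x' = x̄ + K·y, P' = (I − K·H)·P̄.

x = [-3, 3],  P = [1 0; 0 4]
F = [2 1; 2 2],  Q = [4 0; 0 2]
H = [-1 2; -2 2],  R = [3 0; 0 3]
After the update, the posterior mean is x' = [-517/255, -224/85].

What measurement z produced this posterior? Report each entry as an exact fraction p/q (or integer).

x̄ = F·x = [-3, 0]
P̄ = F·P·Fᵀ + Q = [12 12; 12 22]
S = H·P̄·Hᵀ + R = [55 40; 40 43]
K = P̄·Hᵀ·S⁻¹ = [172/255 -32/51; 64/85 -4/17]
x' − x̄ = [248/255, -224/85] = K·y
y = (KᵀK)⁻¹·Kᵀ·(x' − x̄) = [-6, -8]
z = y + H·x̄ = [-6, -8] + [3, 6] = [-3, -2]

z = [-3, -2]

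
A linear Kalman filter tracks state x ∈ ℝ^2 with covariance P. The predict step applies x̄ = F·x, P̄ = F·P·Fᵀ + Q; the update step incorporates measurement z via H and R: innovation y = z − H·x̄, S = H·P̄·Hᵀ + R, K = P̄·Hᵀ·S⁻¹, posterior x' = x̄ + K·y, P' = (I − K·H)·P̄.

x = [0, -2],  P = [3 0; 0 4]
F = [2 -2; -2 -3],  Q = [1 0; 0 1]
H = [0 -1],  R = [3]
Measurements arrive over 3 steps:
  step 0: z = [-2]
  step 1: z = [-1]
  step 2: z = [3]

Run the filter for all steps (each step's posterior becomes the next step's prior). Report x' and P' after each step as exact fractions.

step 0: x' = [40/13, 29/13], P' = [341/13 9/13; 9/13 147/52]
step 1: x' = [-17258/2473, 1753/2473], P' = [413543/7419 -4646/2473; -4646/2473 7263/2473]
step 2: x' = [-4152358/1712693, -4807995/1712693], P' = [127959721/1712693 -4486686/1712693; -4486686/1712693 5071308/1712693]

step 0: x̄ = F·x = [4, 6]
step 0: P̄ = F·P·Fᵀ + Q = [29 12; 12 49]
step 0: y = z − H·x̄ = [4]
step 0: S = H·P̄·Hᵀ + R = [52]
step 0: K = P̄·Hᵀ·S⁻¹ = [-3/13; -49/52]
step 0: x' = x̄ + K·y = [40/13, 29/13]
step 0: P' = (I − K·H)·P̄ = [341/13 9/13; 9/13 147/52]
step 1: x̄ = F·x = [22/13, -167/13]
step 1: P̄ = F·P·Fᵀ + Q = [1452/13 -2323/26; -2323/26 7263/52]
step 1: y = z − H·x̄ = [-180/13]
step 1: S = H·P̄·Hᵀ + R = [7419/52]
step 1: K = P̄·Hᵀ·S⁻¹ = [4646/7419; -2421/2473]
step 1: x' = x̄ + K·y = [-17258/2473, 1753/2473]
step 1: P' = (I − K·H)·P̄ = [413543/7419 -4646/2473; -4646/2473 7263/2473]
step 2: x̄ = F·x = [-38022/2473, 29257/2473]
step 2: P̄ = F·P·Fᵀ + Q = [1860251/7419 -1495562/7419; -1495562/7419 1690436/7419]
step 2: y = z − H·x̄ = [36676/2473]
step 2: S = H·P̄·Hᵀ + R = [1712693/7419]
step 2: K = P̄·Hᵀ·S⁻¹ = [1495562/1712693; -1690436/1712693]
step 2: x' = x̄ + K·y = [-4152358/1712693, -4807995/1712693]
step 2: P' = (I − K·H)·P̄ = [127959721/1712693 -4486686/1712693; -4486686/1712693 5071308/1712693]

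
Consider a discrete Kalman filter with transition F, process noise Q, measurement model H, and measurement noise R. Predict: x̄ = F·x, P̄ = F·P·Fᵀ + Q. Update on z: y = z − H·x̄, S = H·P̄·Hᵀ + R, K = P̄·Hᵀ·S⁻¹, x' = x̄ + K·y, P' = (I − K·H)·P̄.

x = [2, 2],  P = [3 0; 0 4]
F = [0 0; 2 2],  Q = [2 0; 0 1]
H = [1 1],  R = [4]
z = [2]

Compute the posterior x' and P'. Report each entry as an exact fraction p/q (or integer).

x̄ = F·x = [0, 8]
P̄ = F·P·Fᵀ + Q = [2 0; 0 29]
y = z − H·x̄ = [-6]
S = H·P̄·Hᵀ + R = [35]
K = P̄·Hᵀ·S⁻¹ = [2/35; 29/35]
x' = x̄ + K·y = [-12/35, 106/35]
P' = (I − K·H)·P̄ = [66/35 -58/35; -58/35 174/35]

x' = [-12/35, 106/35]
P' = [66/35 -58/35; -58/35 174/35]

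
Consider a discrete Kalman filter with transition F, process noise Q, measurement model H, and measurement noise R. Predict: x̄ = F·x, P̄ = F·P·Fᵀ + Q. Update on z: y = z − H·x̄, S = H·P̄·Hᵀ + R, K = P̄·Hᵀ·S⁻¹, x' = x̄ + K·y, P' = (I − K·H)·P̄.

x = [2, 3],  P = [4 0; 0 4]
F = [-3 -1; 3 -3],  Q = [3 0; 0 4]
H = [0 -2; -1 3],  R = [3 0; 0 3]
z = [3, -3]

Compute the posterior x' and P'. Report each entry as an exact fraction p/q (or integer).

x' = [-47355/14302, -13827/7151]
P' = [105375/14302 12006/7151; 12006/7151 4380/7151]

x̄ = F·x = [-9, -3]
P̄ = F·P·Fᵀ + Q = [43 -24; -24 76]
y = z − H·x̄ = [-3, -3]
S = H·P̄·Hᵀ + R = [307 -504; -504 874]
K = P̄·Hᵀ·S⁻¹ = [-8004/7151 -11113/14302; -2920/7151 378/7151]
x' = x̄ + K·y = [-47355/14302, -13827/7151]
P' = (I − K·H)·P̄ = [105375/14302 12006/7151; 12006/7151 4380/7151]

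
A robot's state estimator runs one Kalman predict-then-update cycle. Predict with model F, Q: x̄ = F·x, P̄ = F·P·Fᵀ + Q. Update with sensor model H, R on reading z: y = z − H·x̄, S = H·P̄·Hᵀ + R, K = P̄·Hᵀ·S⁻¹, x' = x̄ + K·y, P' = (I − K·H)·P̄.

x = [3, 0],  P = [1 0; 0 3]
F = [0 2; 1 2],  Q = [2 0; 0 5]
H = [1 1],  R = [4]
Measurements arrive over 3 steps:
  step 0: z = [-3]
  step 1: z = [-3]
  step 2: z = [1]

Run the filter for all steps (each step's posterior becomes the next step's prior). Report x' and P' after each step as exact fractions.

step 0: x̄ = F·x = [0, 3]
step 0: P̄ = F·P·Fᵀ + Q = [14 12; 12 18]
step 0: y = z − H·x̄ = [-6]
step 0: S = H·P̄·Hᵀ + R = [60]
step 0: K = P̄·Hᵀ·S⁻¹ = [13/30; 1/2]
step 0: x' = x̄ + K·y = [-13/5, 0]
step 0: P' = (I − K·H)·P̄ = [41/15 -1; -1 3]
step 1: x̄ = F·x = [0, -13/5]
step 1: P̄ = F·P·Fᵀ + Q = [14 10; 10 236/15]
step 1: y = z − H·x̄ = [-2/5]
step 1: S = H·P̄·Hᵀ + R = [806/15]
step 1: K = P̄·Hᵀ·S⁻¹ = [180/403; 193/403]
step 1: x' = x̄ + K·y = [-72/403, -1125/403]
step 1: P' = (I − K·H)·P̄ = [1322/403 -602/403; -602/403 1374/403]
step 2: x̄ = F·x = [-2250/403, -2322/403]
step 2: P̄ = F·P·Fᵀ + Q = [6302/403 4292/403; 4292/403 6425/403]
step 2: y = z − H·x̄ = [4975/403]
step 2: S = H·P̄·Hᵀ + R = [22923/403]
step 2: K = P̄·Hᵀ·S⁻¹ = [10594/22923; 10717/22923]
step 2: x' = x̄ + K·y = [2800/22923, 223/22923]
step 2: P' = (I − K·H)·P̄ = [79970/22923 -37594/22923; -37594/22923 80462/22923]

step 0: x' = [-13/5, 0], P' = [41/15 -1; -1 3]
step 1: x' = [-72/403, -1125/403], P' = [1322/403 -602/403; -602/403 1374/403]
step 2: x' = [2800/22923, 223/22923], P' = [79970/22923 -37594/22923; -37594/22923 80462/22923]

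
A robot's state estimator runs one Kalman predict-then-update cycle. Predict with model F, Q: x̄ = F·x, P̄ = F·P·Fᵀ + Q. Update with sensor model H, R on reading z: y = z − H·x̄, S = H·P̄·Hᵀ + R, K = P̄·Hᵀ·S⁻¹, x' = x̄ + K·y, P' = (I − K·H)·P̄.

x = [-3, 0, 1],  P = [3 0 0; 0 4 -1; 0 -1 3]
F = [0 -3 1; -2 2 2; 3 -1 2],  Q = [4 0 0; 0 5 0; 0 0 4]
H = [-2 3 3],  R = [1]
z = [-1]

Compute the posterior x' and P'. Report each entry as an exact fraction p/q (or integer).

x̄ = F·x = [1, 8, -7]
P̄ = F·P·Fᵀ + Q = [49 -14 25; -14 37 -16; 25 -16 51]
y = z − H·x̄ = [-2]
S = H·P̄·Hᵀ + R = [569]
K = P̄·Hᵀ·S⁻¹ = [-65/569; 91/569; 55/569]
x' = x̄ + K·y = [699/569, 4370/569, -4093/569]
P' = (I − K·H)·P̄ = [23656/569 -2051/569 17800/569; -2051/569 12772/569 -14109/569; 17800/569 -14109/569 25994/569]

x' = [699/569, 4370/569, -4093/569]
P' = [23656/569 -2051/569 17800/569; -2051/569 12772/569 -14109/569; 17800/569 -14109/569 25994/569]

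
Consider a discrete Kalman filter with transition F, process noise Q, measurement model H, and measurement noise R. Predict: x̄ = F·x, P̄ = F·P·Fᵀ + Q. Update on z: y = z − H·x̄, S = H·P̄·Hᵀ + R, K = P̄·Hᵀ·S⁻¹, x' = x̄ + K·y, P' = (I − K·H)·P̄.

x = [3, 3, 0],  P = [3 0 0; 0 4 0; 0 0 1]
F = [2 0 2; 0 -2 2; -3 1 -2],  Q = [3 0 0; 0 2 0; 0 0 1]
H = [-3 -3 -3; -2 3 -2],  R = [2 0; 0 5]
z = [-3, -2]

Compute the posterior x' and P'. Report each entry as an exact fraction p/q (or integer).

x̄ = F·x = [6, -6, -6]
P̄ = F·P·Fᵀ + Q = [19 4 -22; 4 22 -12; -22 -12 36]
y = z − H·x̄ = [-21, 16]
S = H·P̄·Hᵀ + R = [155 -108; -108 343]
K = P̄·Hᵀ·S⁻¹ = [915/41501 2466/41501; -5550/41501 8174/41501; -8970/41501 -10568/41501]
x' = x̄ + K·y = [269247/41501, -1672/41501, -229724/41501]
P' = (I − K·H)·P̄ = [746876/41501 2222/41501 -749708/41501; 2222/41501 9654/41501 -8176/41501; -749708/41501 -8176/41501 763864/41501]

x' = [269247/41501, -1672/41501, -229724/41501]
P' = [746876/41501 2222/41501 -749708/41501; 2222/41501 9654/41501 -8176/41501; -749708/41501 -8176/41501 763864/41501]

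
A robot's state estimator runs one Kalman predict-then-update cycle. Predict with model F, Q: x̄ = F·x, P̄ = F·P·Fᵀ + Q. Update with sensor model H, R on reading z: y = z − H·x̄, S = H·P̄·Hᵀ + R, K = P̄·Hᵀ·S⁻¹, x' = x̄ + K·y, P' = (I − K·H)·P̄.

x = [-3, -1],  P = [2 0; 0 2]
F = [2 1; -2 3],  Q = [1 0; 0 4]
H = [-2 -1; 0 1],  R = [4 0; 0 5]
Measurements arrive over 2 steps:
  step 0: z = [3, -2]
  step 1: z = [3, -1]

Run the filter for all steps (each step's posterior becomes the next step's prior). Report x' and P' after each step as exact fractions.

step 0: x' = [-1551/887, -379/887], P' = [1577/887 -1650/887; -1650/887 3560/887]
step 1: x' = [-428109/218147, 22673/218147], P' = [658443/436294 -359830/218147; -359830/218147 862760/218147]

step 0: x̄ = F·x = [-7, 3]
step 0: P̄ = F·P·Fᵀ + Q = [11 -2; -2 30]
step 0: y = z − H·x̄ = [-8, -5]
step 0: S = H·P̄·Hᵀ + R = [70 -26; -26 35]
step 0: K = P̄·Hᵀ·S⁻¹ = [-376/887 -330/887; -65/887 712/887]
step 0: x' = x̄ + K·y = [-1551/887, -379/887]
step 0: P' = (I − K·H)·P̄ = [1577/887 -1650/887; -1650/887 3560/887]
step 1: x̄ = F·x = [-3481/887, 1965/887]
step 1: P̄ = F·P·Fᵀ + Q = [4155/887 -2228/887; -2228/887 61696/887]
step 1: y = z − H·x̄ = [-2336/887, -2852/887]
step 1: S = H·P̄·Hᵀ + R = [72952/887 -57240/887; -57240/887 66131/887]
step 1: K = P̄·Hᵀ·S⁻¹ = [-298613/872588 -71966/218147; -35775/218147 172552/218147]
step 1: x' = x̄ + K·y = [-428109/218147, 22673/218147]
step 1: P' = (I − K·H)·P̄ = [658443/436294 -359830/218147; -359830/218147 862760/218147]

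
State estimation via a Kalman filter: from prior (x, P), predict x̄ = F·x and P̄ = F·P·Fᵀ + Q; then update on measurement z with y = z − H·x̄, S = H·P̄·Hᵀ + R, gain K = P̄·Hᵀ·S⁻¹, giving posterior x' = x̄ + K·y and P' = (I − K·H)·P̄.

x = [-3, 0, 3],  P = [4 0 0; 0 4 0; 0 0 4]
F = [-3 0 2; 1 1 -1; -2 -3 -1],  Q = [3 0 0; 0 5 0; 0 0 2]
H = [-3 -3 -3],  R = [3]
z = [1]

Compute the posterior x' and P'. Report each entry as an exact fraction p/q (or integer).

x' = [2178/271, -923/271, -1333/271]
P' = [7102/271 -2513/271 -4538/271; -2513/271 3524/271 -1030/271; -4538/271 -1030/271 5626/271]

x̄ = F·x = [15, -6, 3]
P̄ = F·P·Fᵀ + Q = [55 -20 16; -20 17 -16; 16 -16 58]
y = z − H·x̄ = [37]
S = H·P̄·Hᵀ + R = [813]
K = P̄·Hᵀ·S⁻¹ = [-51/271; 19/271; -58/271]
x' = x̄ + K·y = [2178/271, -923/271, -1333/271]
P' = (I − K·H)·P̄ = [7102/271 -2513/271 -4538/271; -2513/271 3524/271 -1030/271; -4538/271 -1030/271 5626/271]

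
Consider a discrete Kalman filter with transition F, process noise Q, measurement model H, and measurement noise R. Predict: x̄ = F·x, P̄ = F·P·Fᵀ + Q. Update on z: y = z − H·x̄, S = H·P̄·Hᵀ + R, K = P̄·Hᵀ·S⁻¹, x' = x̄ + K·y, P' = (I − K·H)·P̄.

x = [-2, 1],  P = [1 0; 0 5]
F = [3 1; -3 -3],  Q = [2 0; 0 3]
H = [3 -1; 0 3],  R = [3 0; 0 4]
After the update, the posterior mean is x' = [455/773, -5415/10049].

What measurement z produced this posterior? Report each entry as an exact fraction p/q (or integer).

x̄ = F·x = [-5, 3]
P̄ = F·P·Fᵀ + Q = [16 -24; -24 57]
S = H·P̄·Hᵀ + R = [348 -387; -387 517]
K = P̄·Hᵀ·S⁻¹ = [240/773 72/773; -172/10049 3195/10049]
x' − x̄ = [4320/773, -35562/10049] = K·y
y = (KᵀK)⁻¹·Kᵀ·(x' − x̄) = [21, -10]
z = y + H·x̄ = [21, -10] + [-18, 9] = [3, -1]

z = [3, -1]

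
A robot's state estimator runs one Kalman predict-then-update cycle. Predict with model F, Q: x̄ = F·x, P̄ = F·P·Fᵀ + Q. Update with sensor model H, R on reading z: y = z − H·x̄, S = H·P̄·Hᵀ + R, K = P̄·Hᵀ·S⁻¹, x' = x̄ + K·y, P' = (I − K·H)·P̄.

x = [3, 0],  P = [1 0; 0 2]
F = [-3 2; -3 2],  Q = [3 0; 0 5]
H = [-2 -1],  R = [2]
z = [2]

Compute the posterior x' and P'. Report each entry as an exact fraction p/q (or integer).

x' = [-123/172, -37/43]
P' = [191/172 -67/43; -67/43 162/43]

x̄ = F·x = [-9, -9]
P̄ = F·P·Fᵀ + Q = [20 17; 17 22]
y = z − H·x̄ = [-25]
S = H·P̄·Hᵀ + R = [172]
K = P̄·Hᵀ·S⁻¹ = [-57/172; -14/43]
x' = x̄ + K·y = [-123/172, -37/43]
P' = (I − K·H)·P̄ = [191/172 -67/43; -67/43 162/43]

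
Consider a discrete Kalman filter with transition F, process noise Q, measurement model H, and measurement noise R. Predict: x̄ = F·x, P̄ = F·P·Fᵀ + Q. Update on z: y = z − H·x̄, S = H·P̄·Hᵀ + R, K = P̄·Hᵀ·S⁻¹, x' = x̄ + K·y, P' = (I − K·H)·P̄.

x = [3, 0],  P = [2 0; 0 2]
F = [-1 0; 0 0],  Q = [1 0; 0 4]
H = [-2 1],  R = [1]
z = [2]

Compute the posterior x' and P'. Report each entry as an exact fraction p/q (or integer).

x' = [-27/17, -16/17]
P' = [15/17 24/17; 24/17 52/17]

x̄ = F·x = [-3, 0]
P̄ = F·P·Fᵀ + Q = [3 0; 0 4]
y = z − H·x̄ = [-4]
S = H·P̄·Hᵀ + R = [17]
K = P̄·Hᵀ·S⁻¹ = [-6/17; 4/17]
x' = x̄ + K·y = [-27/17, -16/17]
P' = (I − K·H)·P̄ = [15/17 24/17; 24/17 52/17]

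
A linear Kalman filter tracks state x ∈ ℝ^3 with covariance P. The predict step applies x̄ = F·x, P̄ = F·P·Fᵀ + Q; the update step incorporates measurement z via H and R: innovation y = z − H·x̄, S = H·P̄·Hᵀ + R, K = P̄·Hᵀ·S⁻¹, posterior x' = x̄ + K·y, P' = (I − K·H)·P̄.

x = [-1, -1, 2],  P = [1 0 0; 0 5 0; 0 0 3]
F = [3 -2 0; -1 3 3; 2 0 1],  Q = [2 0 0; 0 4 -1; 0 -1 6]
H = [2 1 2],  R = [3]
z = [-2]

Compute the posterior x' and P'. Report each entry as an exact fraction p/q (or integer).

x' = [-90/49, 173/49, -44/49]
P' = [4395/196 -7411/196 -157/49; -7411/196 14563/196 41/49; -157/49 41/49 153/49]

x̄ = F·x = [-1, 4, 0]
P̄ = F·P·Fᵀ + Q = [31 -33 6; -33 77 6; 6 6 13]
y = z − H·x̄ = [-4]
S = H·P̄·Hᵀ + R = [196]
K = P̄·Hᵀ·S⁻¹ = [41/196; 23/196; 11/49]
x' = x̄ + K·y = [-90/49, 173/49, -44/49]
P' = (I − K·H)·P̄ = [4395/196 -7411/196 -157/49; -7411/196 14563/196 41/49; -157/49 41/49 153/49]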